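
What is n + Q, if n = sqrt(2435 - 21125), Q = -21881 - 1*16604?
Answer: -38485 + I*sqrt(18690) ≈ -38485.0 + 136.71*I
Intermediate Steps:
Q = -38485 (Q = -21881 - 16604 = -38485)
n = I*sqrt(18690) (n = sqrt(-18690) = I*sqrt(18690) ≈ 136.71*I)
n + Q = I*sqrt(18690) - 38485 = -38485 + I*sqrt(18690)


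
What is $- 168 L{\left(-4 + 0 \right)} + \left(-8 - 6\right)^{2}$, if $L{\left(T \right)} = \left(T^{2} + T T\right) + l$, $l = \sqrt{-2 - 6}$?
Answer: $-5180 - 336 i \sqrt{2} \approx -5180.0 - 475.18 i$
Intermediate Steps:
$l = 2 i \sqrt{2}$ ($l = \sqrt{-8} = 2 i \sqrt{2} \approx 2.8284 i$)
$L{\left(T \right)} = 2 T^{2} + 2 i \sqrt{2}$ ($L{\left(T \right)} = \left(T^{2} + T T\right) + 2 i \sqrt{2} = \left(T^{2} + T^{2}\right) + 2 i \sqrt{2} = 2 T^{2} + 2 i \sqrt{2}$)
$- 168 L{\left(-4 + 0 \right)} + \left(-8 - 6\right)^{2} = - 168 \left(2 \left(-4 + 0\right)^{2} + 2 i \sqrt{2}\right) + \left(-8 - 6\right)^{2} = - 168 \left(2 \left(-4\right)^{2} + 2 i \sqrt{2}\right) + \left(-14\right)^{2} = - 168 \left(2 \cdot 16 + 2 i \sqrt{2}\right) + 196 = - 168 \left(32 + 2 i \sqrt{2}\right) + 196 = \left(-5376 - 336 i \sqrt{2}\right) + 196 = -5180 - 336 i \sqrt{2}$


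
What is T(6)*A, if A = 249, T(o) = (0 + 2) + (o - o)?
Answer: 498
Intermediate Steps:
T(o) = 2 (T(o) = 2 + 0 = 2)
T(6)*A = 2*249 = 498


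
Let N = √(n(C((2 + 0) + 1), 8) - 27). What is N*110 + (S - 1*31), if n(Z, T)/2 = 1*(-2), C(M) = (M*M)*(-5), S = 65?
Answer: 34 + 110*I*√31 ≈ 34.0 + 612.45*I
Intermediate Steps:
C(M) = -5*M² (C(M) = M²*(-5) = -5*M²)
n(Z, T) = -4 (n(Z, T) = 2*(1*(-2)) = 2*(-2) = -4)
N = I*√31 (N = √(-4 - 27) = √(-31) = I*√31 ≈ 5.5678*I)
N*110 + (S - 1*31) = (I*√31)*110 + (65 - 1*31) = 110*I*√31 + (65 - 31) = 110*I*√31 + 34 = 34 + 110*I*√31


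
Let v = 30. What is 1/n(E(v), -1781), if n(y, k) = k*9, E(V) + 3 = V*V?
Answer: -1/16029 ≈ -6.2387e-5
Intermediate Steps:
E(V) = -3 + V² (E(V) = -3 + V*V = -3 + V²)
n(y, k) = 9*k
1/n(E(v), -1781) = 1/(9*(-1781)) = 1/(-16029) = -1/16029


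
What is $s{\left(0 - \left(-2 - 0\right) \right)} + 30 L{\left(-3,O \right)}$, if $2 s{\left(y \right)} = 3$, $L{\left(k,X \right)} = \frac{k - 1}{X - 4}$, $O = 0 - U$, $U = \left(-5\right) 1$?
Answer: $- \frac{237}{2} \approx -118.5$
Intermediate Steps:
$U = -5$
$O = 5$ ($O = 0 - -5 = 0 + 5 = 5$)
$L{\left(k,X \right)} = \frac{-1 + k}{-4 + X}$
$s{\left(y \right)} = \frac{3}{2}$ ($s{\left(y \right)} = \frac{1}{2} \cdot 3 = \frac{3}{2}$)
$s{\left(0 - \left(-2 - 0\right) \right)} + 30 L{\left(-3,O \right)} = \frac{3}{2} + 30 \frac{-1 - 3}{-4 + 5} = \frac{3}{2} + 30 \cdot 1^{-1} \left(-4\right) = \frac{3}{2} + 30 \cdot 1 \left(-4\right) = \frac{3}{2} + 30 \left(-4\right) = \frac{3}{2} - 120 = - \frac{237}{2}$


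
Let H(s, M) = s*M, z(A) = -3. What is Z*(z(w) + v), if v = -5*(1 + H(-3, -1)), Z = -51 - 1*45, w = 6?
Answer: 2208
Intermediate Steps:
H(s, M) = M*s
Z = -96 (Z = -51 - 45 = -96)
v = -20 (v = -5*(1 - 1*(-3)) = -5*(1 + 3) = -5*4 = -20)
Z*(z(w) + v) = -96*(-3 - 20) = -96*(-23) = 2208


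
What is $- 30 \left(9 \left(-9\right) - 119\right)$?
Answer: $6000$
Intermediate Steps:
$- 30 \left(9 \left(-9\right) - 119\right) = - 30 \left(-81 - 119\right) = \left(-30\right) \left(-200\right) = 6000$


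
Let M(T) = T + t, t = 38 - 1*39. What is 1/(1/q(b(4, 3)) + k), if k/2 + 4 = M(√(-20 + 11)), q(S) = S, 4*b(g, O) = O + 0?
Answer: -39/500 - 27*I/500 ≈ -0.078 - 0.054*I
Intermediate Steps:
t = -1 (t = 38 - 39 = -1)
b(g, O) = O/4 (b(g, O) = (O + 0)/4 = O/4)
M(T) = -1 + T (M(T) = T - 1 = -1 + T)
k = -10 + 6*I (k = -8 + 2*(-1 + √(-20 + 11)) = -8 + 2*(-1 + √(-9)) = -8 + 2*(-1 + 3*I) = -8 + (-2 + 6*I) = -10 + 6*I ≈ -10.0 + 6.0*I)
1/(1/q(b(4, 3)) + k) = 1/(1/((¼)*3) + (-10 + 6*I)) = 1/(1/(¾) + (-10 + 6*I)) = 1/(4/3 + (-10 + 6*I)) = 1/(-26/3 + 6*I) = 9*(-26/3 - 6*I)/1000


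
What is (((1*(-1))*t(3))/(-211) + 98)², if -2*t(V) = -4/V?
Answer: 3848465296/400689 ≈ 9604.6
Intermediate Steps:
t(V) = 2/V (t(V) = -(-2)/V = 2/V)
(((1*(-1))*t(3))/(-211) + 98)² = (((1*(-1))*(2/3))/(-211) + 98)² = (-2/3*(-1/211) + 98)² = (-1*⅔*(-1/211) + 98)² = (-⅔*(-1/211) + 98)² = (2/633 + 98)² = (62036/633)² = 3848465296/400689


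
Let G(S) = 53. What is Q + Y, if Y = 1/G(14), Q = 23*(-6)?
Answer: -7313/53 ≈ -137.98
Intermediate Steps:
Q = -138
Y = 1/53 ≈ 0.018868
Q + Y = -138 + 1/53 = -7313/53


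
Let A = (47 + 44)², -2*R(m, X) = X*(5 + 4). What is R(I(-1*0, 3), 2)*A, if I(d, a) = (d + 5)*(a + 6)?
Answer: -74529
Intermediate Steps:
I(d, a) = (5 + d)*(6 + a)
R(m, X) = -9*X/2 (R(m, X) = -X*(5 + 4)/2 = -X*9/2 = -9*X/2)
A = 8281 (A = 91² = 8281)
R(I(-1*0, 3), 2)*A = -9/2*2*8281 = -9*8281 = -74529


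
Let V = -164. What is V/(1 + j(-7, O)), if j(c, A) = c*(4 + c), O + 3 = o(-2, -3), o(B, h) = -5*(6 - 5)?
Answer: -82/11 ≈ -7.4545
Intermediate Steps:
o(B, h) = -5 (o(B, h) = -5*1 = -5)
O = -8 (O = -3 - 5 = -8)
V/(1 + j(-7, O)) = -164/(1 - 7*(4 - 7)) = -164/(1 - 7*(-3)) = -164/(1 + 21) = -164/22 = (1/22)*(-164) = -82/11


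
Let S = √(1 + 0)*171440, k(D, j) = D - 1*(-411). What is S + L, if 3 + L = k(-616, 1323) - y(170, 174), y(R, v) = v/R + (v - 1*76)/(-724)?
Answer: 5268781311/30770 ≈ 1.7123e+5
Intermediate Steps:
k(D, j) = 411 + D (k(D, j) = D + 411 = 411 + D)
y(R, v) = 19/181 - v/724 + v/R (y(R, v) = v/R + (v - 76)*(-1/724) = v/R + (-76 + v)*(-1/724) = v/R + (19/181 - v/724) = 19/181 - v/724 + v/R)
L = -6427489/30770 (L = -3 + ((411 - 616) - (174 - 1/724*170*(-76 + 174))/170) = -3 + (-205 - (174 - 1/724*170*98)/170) = -3 + (-205 - (174 - 4165/181)/170) = -3 + (-205 - 27329/(170*181)) = -3 + (-205 - 1*27329/30770) = -3 + (-205 - 27329/30770) = -3 - 6335179/30770 = -6427489/30770 ≈ -208.89)
S = 171440 (S = √1*171440 = 1*171440 = 171440)
S + L = 171440 - 6427489/30770 = 5268781311/30770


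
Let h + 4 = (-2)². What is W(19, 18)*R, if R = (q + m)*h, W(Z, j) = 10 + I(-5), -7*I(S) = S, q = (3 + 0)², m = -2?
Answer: 0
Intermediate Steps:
q = 9 (q = 3² = 9)
I(S) = -S/7
h = 0 (h = -4 + (-2)² = -4 + 4 = 0)
W(Z, j) = 75/7 (W(Z, j) = 10 - ⅐*(-5) = 10 + 5/7 = 75/7)
R = 0 (R = (9 - 2)*0 = 7*0 = 0)
W(19, 18)*R = (75/7)*0 = 0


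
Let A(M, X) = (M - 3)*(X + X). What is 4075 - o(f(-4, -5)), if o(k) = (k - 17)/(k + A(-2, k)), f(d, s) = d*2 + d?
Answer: 440129/108 ≈ 4075.3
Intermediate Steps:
A(M, X) = 2*X*(-3 + M) (A(M, X) = (-3 + M)*(2*X) = 2*X*(-3 + M))
f(d, s) = 3*d (f(d, s) = 2*d + d = 3*d)
o(k) = -(-17 + k)/(9*k) (o(k) = (k - 17)/(k + 2*k*(-3 - 2)) = (-17 + k)/(k + 2*k*(-5)) = (-17 + k)/(k - 10*k) = (-17 + k)/((-9*k)) = (-17 + k)*(-1/(9*k)) = -(-17 + k)/(9*k))
4075 - o(f(-4, -5)) = 4075 - (17 - 3*(-4))/(9*(3*(-4))) = 4075 - (17 - 1*(-12))/(9*(-12)) = 4075 - (-1)*(17 + 12)/(9*12) = 4075 - (-1)*29/(9*12) = 4075 - 1*(-29/108) = 4075 + 29/108 = 440129/108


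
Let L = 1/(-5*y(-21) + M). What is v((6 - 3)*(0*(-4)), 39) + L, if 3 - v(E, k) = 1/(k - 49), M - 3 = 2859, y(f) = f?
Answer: 91987/29670 ≈ 3.1003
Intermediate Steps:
M = 2862 (M = 3 + 2859 = 2862)
v(E, k) = 3 - 1/(-49 + k) (v(E, k) = 3 - 1/(k - 49) = 3 - 1/(-49 + k))
L = 1/2967 (L = 1/(-5*(-21) + 2862) = 1/(105 + 2862) = 1/2967 ≈ 0.00033704)
v((6 - 3)*(0*(-4)), 39) + L = (-148 + 3*39)/(-49 + 39) + 1/2967 = (-148 + 117)/(-10) + 1/2967 = -⅒*(-31) + 1/2967 = 31/10 + 1/2967 = 91987/29670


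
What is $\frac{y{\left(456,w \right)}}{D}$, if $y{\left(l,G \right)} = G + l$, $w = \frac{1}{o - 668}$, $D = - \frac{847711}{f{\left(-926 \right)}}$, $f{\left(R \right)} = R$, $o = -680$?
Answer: $\frac{284600081}{571357214} \approx 0.49811$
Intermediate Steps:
$D = \frac{847711}{926}$ ($D = - \frac{847711}{-926} = \left(-847711\right) \left(- \frac{1}{926}\right) = \frac{847711}{926} \approx 915.46$)
$w = - \frac{1}{1348}$ ($w = \frac{1}{-680 - 668} = \frac{1}{-1348} = - \frac{1}{1348} \approx -0.00074184$)
$\frac{y{\left(456,w \right)}}{D} = \frac{- \frac{1}{1348} + 456}{\frac{847711}{926}} = \frac{614687}{1348} \cdot \frac{926}{847711} = \frac{284600081}{571357214}$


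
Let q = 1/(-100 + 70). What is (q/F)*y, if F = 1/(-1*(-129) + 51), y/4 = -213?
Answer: 5112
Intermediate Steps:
y = -852 (y = 4*(-213) = -852)
F = 1/180 (F = 1/(129 + 51) = 1/180 ≈ 0.0055556)
q = -1/30 (q = 1/(-30) = -1/30 ≈ -0.033333)
(q/F)*y = -1/(30*1/180)*(-852) = -1/30*180*(-852) = -6*(-852) = 5112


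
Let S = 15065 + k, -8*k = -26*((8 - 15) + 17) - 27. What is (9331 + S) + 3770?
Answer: 225615/8 ≈ 28202.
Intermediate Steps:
k = 287/8 (k = -(-26*((8 - 15) + 17) - 27)/8 = -(-26*(-7 + 17) - 27)/8 = -(-26*10 - 27)/8 = -(-260 - 27)/8 = -⅛*(-287) = 287/8 ≈ 35.875)
S = 120807/8 (S = 15065 + 287/8 = 120807/8 ≈ 15101.)
(9331 + S) + 3770 = (9331 + 120807/8) + 3770 = 195455/8 + 3770 = 225615/8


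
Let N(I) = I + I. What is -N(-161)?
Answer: 322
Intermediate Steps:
N(I) = 2*I
-N(-161) = -2*(-161) = -1*(-322) = 322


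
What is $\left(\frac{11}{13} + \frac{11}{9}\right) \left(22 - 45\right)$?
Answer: $- \frac{5566}{117} \approx -47.573$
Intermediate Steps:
$\left(\frac{11}{13} + \frac{11}{9}\right) \left(22 - 45\right) = \left(11 \cdot \frac{1}{13} + 11 \cdot \frac{1}{9}\right) \left(-23\right) = \left(\frac{11}{13} + \frac{11}{9}\right) \left(-23\right) = \frac{242}{117} \left(-23\right) = - \frac{5566}{117}$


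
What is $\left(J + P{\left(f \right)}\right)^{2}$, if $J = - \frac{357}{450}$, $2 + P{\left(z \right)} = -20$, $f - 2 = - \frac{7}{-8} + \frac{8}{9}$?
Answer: $\frac{11689561}{22500} \approx 519.54$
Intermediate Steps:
$f = \frac{271}{72}$ ($f = 2 + \left(- \frac{7}{-8} + \frac{8}{9}\right) = 2 + \left(\left(-7\right) \left(- \frac{1}{8}\right) + 8 \cdot \frac{1}{9}\right) = 2 + \left(\frac{7}{8} + \frac{8}{9}\right) = 2 + \frac{127}{72} = \frac{271}{72} \approx 3.7639$)
$P{\left(z \right)} = -22$ ($P{\left(z \right)} = -2 - 20 = -22$)
$J = - \frac{119}{150}$ ($J = \left(-357\right) \frac{1}{450} = - \frac{119}{150} \approx -0.79333$)
$\left(J + P{\left(f \right)}\right)^{2} = \left(- \frac{119}{150} - 22\right)^{2} = \left(- \frac{3419}{150}\right)^{2} = \frac{11689561}{22500}$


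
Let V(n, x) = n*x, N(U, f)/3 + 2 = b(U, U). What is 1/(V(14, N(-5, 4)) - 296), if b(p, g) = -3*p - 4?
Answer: 1/82 ≈ 0.012195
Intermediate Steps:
b(p, g) = -4 - 3*p
N(U, f) = -18 - 9*U (N(U, f) = -6 + 3*(-4 - 3*U) = -6 + (-12 - 9*U) = -18 - 9*U)
1/(V(14, N(-5, 4)) - 296) = 1/(14*(-18 - 9*(-5)) - 296) = 1/(14*(-18 + 45) - 296) = 1/(14*27 - 296) = 1/(378 - 296) = 1/82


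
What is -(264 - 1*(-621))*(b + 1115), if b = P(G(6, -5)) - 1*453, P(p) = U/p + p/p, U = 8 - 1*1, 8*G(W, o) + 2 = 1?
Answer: -537195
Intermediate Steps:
G(W, o) = -1/8 (G(W, o) = -1/4 + (1/8)*1 = -1/4 + 1/8 = -1/8)
U = 7 (U = 8 - 1 = 7)
P(p) = 1 + 7/p (P(p) = 7/p + p/p = 7/p + 1 = 1 + 7/p)
b = -508 (b = (7 - 1/8)/(-1/8) - 1*453 = -8*55/8 - 453 = -55 - 453 = -508)
-(264 - 1*(-621))*(b + 1115) = -(264 - 1*(-621))*(-508 + 1115) = -(264 + 621)*607 = -885*607 = -1*537195 = -537195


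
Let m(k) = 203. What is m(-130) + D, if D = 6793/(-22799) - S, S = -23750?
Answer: 546097654/22799 ≈ 23953.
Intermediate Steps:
D = 541469457/22799 (D = 6793/(-22799) - 1*(-23750) = 6793*(-1/22799) + 23750 = -6793/22799 + 23750 = 541469457/22799 ≈ 23750.)
m(-130) + D = 203 + 541469457/22799 = 546097654/22799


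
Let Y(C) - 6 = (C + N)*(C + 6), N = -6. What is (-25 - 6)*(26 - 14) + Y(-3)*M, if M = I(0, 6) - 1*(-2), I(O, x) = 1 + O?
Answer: -435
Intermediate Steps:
Y(C) = 6 + (-6 + C)*(6 + C) (Y(C) = 6 + (C - 6)*(C + 6) = 6 + (-6 + C)*(6 + C))
M = 3 (M = (1 + 0) - 1*(-2) = 1 + 2 = 3)
(-25 - 6)*(26 - 14) + Y(-3)*M = (-25 - 6)*(26 - 14) + (-30 + (-3)²)*3 = -31*12 + (-30 + 9)*3 = -372 - 21*3 = -372 - 63 = -435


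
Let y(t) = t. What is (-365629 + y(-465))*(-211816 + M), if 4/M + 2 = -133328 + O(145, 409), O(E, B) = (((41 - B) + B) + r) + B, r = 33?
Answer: 10301563054390664/132847 ≈ 7.7545e+10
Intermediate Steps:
O(E, B) = 74 + B (O(E, B) = (((41 - B) + B) + 33) + B = (41 + 33) + B = 74 + B)
M = -4/132847 (M = 4/(-2 + (-133328 + (74 + 409))) = 4/(-2 + (-133328 + 483)) = 4/(-2 - 132845) = 4/(-132847) = 4*(-1/132847) = -4/132847 ≈ -3.0110e-5)
(-365629 + y(-465))*(-211816 + M) = (-365629 - 465)*(-211816 - 4/132847) = -366094*(-28139120156/132847) = 10301563054390664/132847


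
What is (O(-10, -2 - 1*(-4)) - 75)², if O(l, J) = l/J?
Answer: 6400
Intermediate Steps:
(O(-10, -2 - 1*(-4)) - 75)² = (-10/(-2 - 1*(-4)) - 75)² = (-10/(-2 + 4) - 75)² = (-10/2 - 75)² = (-10*½ - 75)² = (-5 - 75)² = (-80)² = 6400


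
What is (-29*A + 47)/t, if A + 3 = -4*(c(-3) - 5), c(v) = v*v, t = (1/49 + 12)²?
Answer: 1435798/346921 ≈ 4.1387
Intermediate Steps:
t = 346921/2401 (t = (1/49 + 12)² = (589/49)² = 346921/2401 ≈ 144.49)
c(v) = v²
A = -19 (A = -3 - 4*((-3)² - 5) = -3 - 4*(9 - 5) = -3 - 4*4 = -3 - 16 = -19)
(-29*A + 47)/t = (-29*(-19) + 47)/(346921/2401) = (551 + 47)*(2401/346921) = 598*(2401/346921) = 1435798/346921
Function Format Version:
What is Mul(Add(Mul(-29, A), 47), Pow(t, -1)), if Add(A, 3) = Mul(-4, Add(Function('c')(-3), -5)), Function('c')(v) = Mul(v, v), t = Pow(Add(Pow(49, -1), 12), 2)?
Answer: Rational(1435798, 346921) ≈ 4.1387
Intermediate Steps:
t = Rational(346921, 2401) (t = Pow(Add(Rational(1, 49), 12), 2) = Pow(Rational(589, 49), 2) = Rational(346921, 2401) ≈ 144.49)
Function('c')(v) = Pow(v, 2)
A = -19 (A = Add(-3, Mul(-4, Add(Pow(-3, 2), -5))) = Add(-3, Mul(-4, Add(9, -5))) = Add(-3, Mul(-4, 4)) = Add(-3, -16) = -19)
Mul(Add(Mul(-29, A), 47), Pow(t, -1)) = Mul(Add(Mul(-29, -19), 47), Pow(Rational(346921, 2401), -1)) = Mul(Add(551, 47), Rational(2401, 346921)) = Mul(598, Rational(2401, 346921)) = Rational(1435798, 346921)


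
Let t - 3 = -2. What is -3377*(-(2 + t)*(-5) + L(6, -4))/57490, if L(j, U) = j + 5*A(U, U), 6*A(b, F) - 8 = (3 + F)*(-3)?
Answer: -611237/344940 ≈ -1.7720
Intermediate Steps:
t = 1 (t = 3 - 2 = 1)
A(b, F) = -1/6 - F/2 (A(b, F) = 4/3 + ((3 + F)*(-3))/6 = 4/3 + (-9 - 3*F)/6 = 4/3 + (-3/2 - F/2) = -1/6 - F/2)
L(j, U) = -5/6 + j - 5*U/2 (L(j, U) = j + 5*(-1/6 - U/2) = j + (-5/6 - 5*U/2) = -5/6 + j - 5*U/2)
-3377*(-(2 + t)*(-5) + L(6, -4))/57490 = -3377*(-(2 + 1)*(-5) + (-5/6 + 6 - 5/2*(-4)))/57490 = -3377*(-3*(-5) + (-5/6 + 6 + 10))*(1/57490) = -3377*(-1*(-15) + 91/6)*(1/57490) = -3377*(15 + 91/6)*(1/57490) = -3377*181/6*(1/57490) = -611237/6*1/57490 = -611237/344940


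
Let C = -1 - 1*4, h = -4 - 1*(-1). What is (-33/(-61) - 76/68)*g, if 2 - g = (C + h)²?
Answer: 37076/1037 ≈ 35.753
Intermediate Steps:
h = -3 (h = -4 + 1 = -3)
C = -5 (C = -1 - 4 = -5)
g = -62 (g = 2 - (-5 - 3)² = 2 - 1*(-8)² = 2 - 1*64 = 2 - 64 = -62)
(-33/(-61) - 76/68)*g = (-33/(-61) - 76/68)*(-62) = (-33*(-1/61) - 76*1/68)*(-62) = (33/61 - 19/17)*(-62) = -598/1037*(-62) = 37076/1037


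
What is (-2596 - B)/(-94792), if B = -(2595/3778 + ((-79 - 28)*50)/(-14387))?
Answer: 141045660691/5152332520112 ≈ 0.027375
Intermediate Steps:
B = -57546565/54354086 (B = -(2595*(1/3778) - 107*50*(-1/14387)) = -(2595/3778 - 5350*(-1/14387)) = -(2595/3778 + 5350/14387) = -1*57546565/54354086 = -57546565/54354086 ≈ -1.0587)
(-2596 - B)/(-94792) = (-2596 - 1*(-57546565/54354086))/(-94792) = (-2596 + 57546565/54354086)*(-1/94792) = -141045660691/54354086*(-1/94792) = 141045660691/5152332520112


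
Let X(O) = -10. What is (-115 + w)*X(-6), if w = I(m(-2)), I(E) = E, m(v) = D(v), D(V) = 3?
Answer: 1120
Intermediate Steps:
m(v) = 3
w = 3
(-115 + w)*X(-6) = (-115 + 3)*(-10) = -112*(-10) = 1120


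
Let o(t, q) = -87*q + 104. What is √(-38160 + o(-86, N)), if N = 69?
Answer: I*√44059 ≈ 209.9*I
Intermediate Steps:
o(t, q) = 104 - 87*q
√(-38160 + o(-86, N)) = √(-38160 + (104 - 87*69)) = √(-38160 + (104 - 6003)) = √(-38160 - 5899) = √(-44059) = I*√44059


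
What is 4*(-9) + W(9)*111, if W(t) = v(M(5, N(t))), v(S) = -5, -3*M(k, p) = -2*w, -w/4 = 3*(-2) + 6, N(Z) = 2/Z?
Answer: -591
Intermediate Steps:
w = 0 (w = -4*(3*(-2) + 6) = -4*(-6 + 6) = -4*0 = 0)
M(k, p) = 0 (M(k, p) = -(-2)*0/3 = -⅓*0 = 0)
W(t) = -5
4*(-9) + W(9)*111 = 4*(-9) - 5*111 = -36 - 555 = -591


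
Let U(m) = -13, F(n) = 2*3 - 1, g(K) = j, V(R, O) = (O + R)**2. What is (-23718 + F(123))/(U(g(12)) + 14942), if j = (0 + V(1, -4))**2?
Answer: -23713/14929 ≈ -1.5884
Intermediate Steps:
j = 81 (j = (0 + (-4 + 1)**2)**2 = (0 + (-3)**2)**2 = (0 + 9)**2 = 9**2 = 81)
g(K) = 81
F(n) = 5 (F(n) = 6 - 1 = 5)
(-23718 + F(123))/(U(g(12)) + 14942) = (-23718 + 5)/(-13 + 14942) = -23713/14929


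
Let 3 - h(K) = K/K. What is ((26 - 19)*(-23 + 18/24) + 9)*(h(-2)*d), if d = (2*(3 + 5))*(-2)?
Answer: 9392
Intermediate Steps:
h(K) = 2 (h(K) = 3 - K/K = 3 - 1*1 = 3 - 1 = 2)
d = -32 (d = (2*8)*(-2) = 16*(-2) = -32)
((26 - 19)*(-23 + 18/24) + 9)*(h(-2)*d) = ((26 - 19)*(-23 + 18/24) + 9)*(2*(-32)) = (7*(-23 + 18*(1/24)) + 9)*(-64) = (7*(-23 + ¾) + 9)*(-64) = (7*(-89/4) + 9)*(-64) = (-623/4 + 9)*(-64) = -587/4*(-64) = 9392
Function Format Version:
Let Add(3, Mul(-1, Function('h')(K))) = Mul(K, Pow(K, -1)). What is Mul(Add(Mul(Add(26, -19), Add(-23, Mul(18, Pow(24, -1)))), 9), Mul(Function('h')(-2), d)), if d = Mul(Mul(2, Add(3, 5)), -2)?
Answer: 9392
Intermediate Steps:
Function('h')(K) = 2 (Function('h')(K) = Add(3, Mul(-1, Mul(K, Pow(K, -1)))) = Add(3, Mul(-1, 1)) = Add(3, -1) = 2)
d = -32 (d = Mul(Mul(2, 8), -2) = Mul(16, -2) = -32)
Mul(Add(Mul(Add(26, -19), Add(-23, Mul(18, Pow(24, -1)))), 9), Mul(Function('h')(-2), d)) = Mul(Add(Mul(Add(26, -19), Add(-23, Mul(18, Pow(24, -1)))), 9), Mul(2, -32)) = Mul(Add(Mul(7, Add(-23, Mul(18, Rational(1, 24)))), 9), -64) = Mul(Add(Mul(7, Add(-23, Rational(3, 4))), 9), -64) = Mul(Add(Mul(7, Rational(-89, 4)), 9), -64) = Mul(Add(Rational(-623, 4), 9), -64) = Mul(Rational(-587, 4), -64) = 9392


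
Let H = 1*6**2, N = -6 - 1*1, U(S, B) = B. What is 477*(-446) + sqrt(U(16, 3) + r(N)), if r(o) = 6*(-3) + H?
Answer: -212742 + sqrt(21) ≈ -2.1274e+5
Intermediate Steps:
N = -7 (N = -6 - 1 = -7)
H = 36 (H = 1*36 = 36)
r(o) = 18 (r(o) = 6*(-3) + 36 = -18 + 36 = 18)
477*(-446) + sqrt(U(16, 3) + r(N)) = 477*(-446) + sqrt(3 + 18) = -212742 + sqrt(21)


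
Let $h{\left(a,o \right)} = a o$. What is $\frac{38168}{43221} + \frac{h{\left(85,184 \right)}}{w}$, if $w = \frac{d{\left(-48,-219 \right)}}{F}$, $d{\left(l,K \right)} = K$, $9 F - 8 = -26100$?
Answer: $\frac{5879217500536}{28396197} \approx 2.0704 \cdot 10^{5}$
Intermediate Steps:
$F = - \frac{26092}{9}$ ($F = \frac{8}{9} + \frac{1}{9} \left(-26100\right) = \frac{8}{9} - 2900 = - \frac{26092}{9} \approx -2899.1$)
$w = \frac{1971}{26092}$ ($w = - \frac{219}{- \frac{26092}{9}} = \left(-219\right) \left(- \frac{9}{26092}\right) = \frac{1971}{26092} \approx 0.07554$)
$\frac{38168}{43221} + \frac{h{\left(85,184 \right)}}{w} = \frac{38168}{43221} + \frac{85 \cdot 184}{\frac{1971}{26092}} = 38168 \cdot \frac{1}{43221} + 15640 \cdot \frac{26092}{1971} = \frac{38168}{43221} + \frac{408078880}{1971} = \frac{5879217500536}{28396197}$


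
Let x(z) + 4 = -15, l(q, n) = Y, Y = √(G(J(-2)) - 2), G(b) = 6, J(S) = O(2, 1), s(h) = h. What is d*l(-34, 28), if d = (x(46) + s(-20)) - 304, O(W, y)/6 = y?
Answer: -686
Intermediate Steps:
O(W, y) = 6*y
J(S) = 6 (J(S) = 6*1 = 6)
Y = 2 (Y = √(6 - 2) = √4 = 2)
l(q, n) = 2
x(z) = -19 (x(z) = -4 - 15 = -19)
d = -343 (d = (-19 - 20) - 304 = -39 - 304 = -343)
d*l(-34, 28) = -343*2 = -686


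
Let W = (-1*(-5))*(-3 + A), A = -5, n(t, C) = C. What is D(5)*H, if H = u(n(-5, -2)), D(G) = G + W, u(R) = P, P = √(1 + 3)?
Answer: -70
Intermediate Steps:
P = 2 (P = √4 = 2)
W = -40 (W = (-1*(-5))*(-3 - 5) = 5*(-8) = -40)
u(R) = 2
D(G) = -40 + G (D(G) = G - 40 = -40 + G)
H = 2
D(5)*H = (-40 + 5)*2 = -35*2 = -70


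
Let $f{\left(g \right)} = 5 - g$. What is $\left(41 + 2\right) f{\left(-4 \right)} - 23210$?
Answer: $-22823$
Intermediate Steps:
$\left(41 + 2\right) f{\left(-4 \right)} - 23210 = \left(41 + 2\right) \left(5 - -4\right) - 23210 = 43 \left(5 + 4\right) - 23210 = 43 \cdot 9 - 23210 = 387 - 23210 = -22823$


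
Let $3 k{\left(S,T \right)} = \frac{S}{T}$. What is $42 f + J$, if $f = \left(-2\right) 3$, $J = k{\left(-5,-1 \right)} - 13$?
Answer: $- \frac{790}{3} \approx -263.33$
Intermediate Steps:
$k{\left(S,T \right)} = \frac{S}{3 T}$ ($k{\left(S,T \right)} = \frac{S \frac{1}{T}}{3} = \frac{S}{3 T}$)
$J = - \frac{34}{3}$ ($J = \frac{1}{3} \left(-5\right) \frac{1}{-1} - 13 = \frac{1}{3} \left(-5\right) \left(-1\right) - 13 = \frac{5}{3} - 13 = - \frac{34}{3} \approx -11.333$)
$f = -6$
$42 f + J = 42 \left(-6\right) - \frac{34}{3} = -252 - \frac{34}{3} = - \frac{790}{3}$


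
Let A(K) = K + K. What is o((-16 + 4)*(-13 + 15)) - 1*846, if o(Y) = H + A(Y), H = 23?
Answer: -871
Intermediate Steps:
A(K) = 2*K
o(Y) = 23 + 2*Y
o((-16 + 4)*(-13 + 15)) - 1*846 = (23 + 2*((-16 + 4)*(-13 + 15))) - 1*846 = (23 + 2*(-12*2)) - 846 = (23 + 2*(-24)) - 846 = (23 - 48) - 846 = -25 - 846 = -871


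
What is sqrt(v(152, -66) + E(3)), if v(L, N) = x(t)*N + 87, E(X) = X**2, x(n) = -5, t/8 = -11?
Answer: sqrt(426) ≈ 20.640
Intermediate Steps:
t = -88 (t = 8*(-11) = -88)
v(L, N) = 87 - 5*N (v(L, N) = -5*N + 87 = 87 - 5*N)
sqrt(v(152, -66) + E(3)) = sqrt((87 - 5*(-66)) + 3**2) = sqrt((87 + 330) + 9) = sqrt(417 + 9) = sqrt(426)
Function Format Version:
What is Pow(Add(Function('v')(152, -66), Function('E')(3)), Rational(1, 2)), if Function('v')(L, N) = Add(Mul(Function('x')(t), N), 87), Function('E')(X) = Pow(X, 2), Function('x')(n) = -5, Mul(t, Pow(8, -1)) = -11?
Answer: Pow(426, Rational(1, 2)) ≈ 20.640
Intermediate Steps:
t = -88 (t = Mul(8, -11) = -88)
Function('v')(L, N) = Add(87, Mul(-5, N)) (Function('v')(L, N) = Add(Mul(-5, N), 87) = Add(87, Mul(-5, N)))
Pow(Add(Function('v')(152, -66), Function('E')(3)), Rational(1, 2)) = Pow(Add(Add(87, Mul(-5, -66)), Pow(3, 2)), Rational(1, 2)) = Pow(Add(Add(87, 330), 9), Rational(1, 2)) = Pow(Add(417, 9), Rational(1, 2)) = Pow(426, Rational(1, 2))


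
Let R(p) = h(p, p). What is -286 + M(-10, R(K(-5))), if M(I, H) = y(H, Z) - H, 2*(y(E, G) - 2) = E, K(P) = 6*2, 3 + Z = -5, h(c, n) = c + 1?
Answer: -581/2 ≈ -290.50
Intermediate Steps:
h(c, n) = 1 + c
Z = -8 (Z = -3 - 5 = -8)
K(P) = 12
R(p) = 1 + p
y(E, G) = 2 + E/2
M(I, H) = 2 - H/2 (M(I, H) = (2 + H/2) - H = 2 - H/2)
-286 + M(-10, R(K(-5))) = -286 + (2 - (1 + 12)/2) = -286 + (2 - 1/2*13) = -286 + (2 - 13/2) = -286 - 9/2 = -581/2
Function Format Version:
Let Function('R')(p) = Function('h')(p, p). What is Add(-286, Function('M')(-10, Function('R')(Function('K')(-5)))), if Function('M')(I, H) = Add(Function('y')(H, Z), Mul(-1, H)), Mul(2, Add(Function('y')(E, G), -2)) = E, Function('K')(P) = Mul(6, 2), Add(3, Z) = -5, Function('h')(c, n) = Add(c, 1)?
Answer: Rational(-581, 2) ≈ -290.50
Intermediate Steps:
Function('h')(c, n) = Add(1, c)
Z = -8 (Z = Add(-3, -5) = -8)
Function('K')(P) = 12
Function('R')(p) = Add(1, p)
Function('y')(E, G) = Add(2, Mul(Rational(1, 2), E))
Function('M')(I, H) = Add(2, Mul(Rational(-1, 2), H)) (Function('M')(I, H) = Add(Add(2, Mul(Rational(1, 2), H)), Mul(-1, H)) = Add(2, Mul(Rational(-1, 2), H)))
Add(-286, Function('M')(-10, Function('R')(Function('K')(-5)))) = Add(-286, Add(2, Mul(Rational(-1, 2), Add(1, 12)))) = Add(-286, Add(2, Mul(Rational(-1, 2), 13))) = Add(-286, Add(2, Rational(-13, 2))) = Add(-286, Rational(-9, 2)) = Rational(-581, 2)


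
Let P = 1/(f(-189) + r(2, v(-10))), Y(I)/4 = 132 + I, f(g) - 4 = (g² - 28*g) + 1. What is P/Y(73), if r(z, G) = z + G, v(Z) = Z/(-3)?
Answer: 3/100917400 ≈ 2.9727e-8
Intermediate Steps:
v(Z) = -Z/3 (v(Z) = Z*(-⅓) = -Z/3)
f(g) = 5 + g² - 28*g (f(g) = 4 + ((g² - 28*g) + 1) = 4 + (1 + g² - 28*g) = 5 + g² - 28*g)
r(z, G) = G + z
Y(I) = 528 + 4*I (Y(I) = 4*(132 + I) = 528 + 4*I)
P = 3/123070 (P = 1/((5 + (-189)² - 28*(-189)) + (-⅓*(-10) + 2)) = 1/((5 + 35721 + 5292) + (10/3 + 2)) = 1/(41018 + 16/3) = 1/(123070/3) = 3/123070 ≈ 2.4376e-5)
P/Y(73) = 3/(123070*(528 + 4*73)) = 3/(123070*(528 + 292)) = (3/123070)/820 = (3/123070)*(1/820) = 3/100917400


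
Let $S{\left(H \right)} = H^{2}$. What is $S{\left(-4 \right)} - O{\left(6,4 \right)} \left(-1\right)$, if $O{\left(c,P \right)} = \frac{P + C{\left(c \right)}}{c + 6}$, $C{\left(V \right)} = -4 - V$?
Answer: $-8$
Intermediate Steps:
$O{\left(c,P \right)} = \frac{-4 + P - c}{6 + c}$ ($O{\left(c,P \right)} = \frac{P - \left(4 + c\right)}{c + 6} = \frac{-4 + P - c}{6 + c}$)
$S{\left(-4 \right)} - O{\left(6,4 \right)} \left(-1\right) = \left(-4\right)^{2} - \frac{-4 + 4 - 6}{6 + 6} \left(-1\right) = 16 - \frac{-4 + 4 - 6}{12} \left(-1\right) = 16 - \frac{-6}{12} \left(-1\right) = 16 \left(-1\right) \left(- \frac{1}{2}\right) \left(-1\right) = 16 \cdot \frac{1}{2} \left(-1\right) = 16 \left(- \frac{1}{2}\right) = -8$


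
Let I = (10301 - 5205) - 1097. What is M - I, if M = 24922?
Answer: 20923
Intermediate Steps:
I = 3999 (I = 5096 - 1097 = 3999)
M - I = 24922 - 1*3999 = 24922 - 3999 = 20923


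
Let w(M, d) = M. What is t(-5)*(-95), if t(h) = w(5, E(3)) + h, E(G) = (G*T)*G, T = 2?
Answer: 0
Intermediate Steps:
E(G) = 2*G² (E(G) = (G*2)*G = (2*G)*G = 2*G²)
t(h) = 5 + h
t(-5)*(-95) = (5 - 5)*(-95) = 0*(-95) = 0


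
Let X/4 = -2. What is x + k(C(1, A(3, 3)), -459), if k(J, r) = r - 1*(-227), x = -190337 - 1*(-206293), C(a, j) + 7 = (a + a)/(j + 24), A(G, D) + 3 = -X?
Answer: 15724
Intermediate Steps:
X = -8 (X = 4*(-2) = -8)
A(G, D) = 5 (A(G, D) = -3 - 1*(-8) = -3 + 8 = 5)
C(a, j) = -7 + 2*a/(24 + j) (C(a, j) = -7 + (a + a)/(j + 24) = -7 + (2*a)/(24 + j) = -7 + 2*a/(24 + j))
x = 15956 (x = -190337 + 206293 = 15956)
k(J, r) = 227 + r (k(J, r) = r + 227 = 227 + r)
x + k(C(1, A(3, 3)), -459) = 15956 + (227 - 459) = 15956 - 232 = 15724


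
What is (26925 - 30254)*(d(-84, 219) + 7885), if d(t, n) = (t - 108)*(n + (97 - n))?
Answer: 35750131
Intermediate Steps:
d(t, n) = -10476 + 97*t (d(t, n) = (-108 + t)*97 = -10476 + 97*t)
(26925 - 30254)*(d(-84, 219) + 7885) = (26925 - 30254)*((-10476 + 97*(-84)) + 7885) = -3329*((-10476 - 8148) + 7885) = -3329*(-18624 + 7885) = -3329*(-10739) = 35750131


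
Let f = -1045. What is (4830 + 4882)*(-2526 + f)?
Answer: -34681552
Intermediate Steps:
(4830 + 4882)*(-2526 + f) = (4830 + 4882)*(-2526 - 1045) = 9712*(-3571) = -34681552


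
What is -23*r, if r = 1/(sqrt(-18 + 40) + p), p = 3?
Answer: 69/13 - 23*sqrt(22)/13 ≈ -2.9907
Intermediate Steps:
r = 1/(3 + sqrt(22)) (r = 1/(sqrt(-18 + 40) + 3) = 1/(sqrt(22) + 3) = 1/(3 + sqrt(22)) ≈ 0.13003)
-23*r = -23*(-3/13 + sqrt(22)/13) = 69/13 - 23*sqrt(22)/13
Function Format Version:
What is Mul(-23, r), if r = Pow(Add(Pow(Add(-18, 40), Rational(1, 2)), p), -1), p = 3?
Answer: Add(Rational(69, 13), Mul(Rational(-23, 13), Pow(22, Rational(1, 2)))) ≈ -2.9907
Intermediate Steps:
r = Pow(Add(3, Pow(22, Rational(1, 2))), -1) (r = Pow(Add(Pow(Add(-18, 40), Rational(1, 2)), 3), -1) = Pow(Add(Pow(22, Rational(1, 2)), 3), -1) = Pow(Add(3, Pow(22, Rational(1, 2))), -1) ≈ 0.13003)
Mul(-23, r) = Mul(-23, Add(Rational(-3, 13), Mul(Rational(1, 13), Pow(22, Rational(1, 2))))) = Add(Rational(69, 13), Mul(Rational(-23, 13), Pow(22, Rational(1, 2))))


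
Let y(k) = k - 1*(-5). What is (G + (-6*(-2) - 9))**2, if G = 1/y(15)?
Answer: 3721/400 ≈ 9.3025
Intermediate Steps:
y(k) = 5 + k (y(k) = k + 5 = 5 + k)
G = 1/20 (G = 1/(5 + 15) = 1/20 ≈ 0.050000)
(G + (-6*(-2) - 9))**2 = (1/20 + (-6*(-2) - 9))**2 = (1/20 + (12 - 9))**2 = (1/20 + 3)**2 = (61/20)**2 = 3721/400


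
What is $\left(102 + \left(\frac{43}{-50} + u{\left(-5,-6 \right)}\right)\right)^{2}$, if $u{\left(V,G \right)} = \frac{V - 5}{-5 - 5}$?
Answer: $\frac{26081449}{2500} \approx 10433.0$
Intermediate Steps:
$u{\left(V,G \right)} = \frac{1}{2} - \frac{V}{10}$ ($u{\left(V,G \right)} = \frac{-5 + V}{-10} = \left(-5 + V\right) \left(- \frac{1}{10}\right) = \frac{1}{2} - \frac{V}{10}$)
$\left(102 + \left(\frac{43}{-50} + u{\left(-5,-6 \right)}\right)\right)^{2} = \left(102 + \left(\frac{43}{-50} + \left(\frac{1}{2} - - \frac{1}{2}\right)\right)\right)^{2} = \left(102 + \left(43 \left(- \frac{1}{50}\right) + \left(\frac{1}{2} + \frac{1}{2}\right)\right)\right)^{2} = \left(102 + \left(- \frac{43}{50} + 1\right)\right)^{2} = \left(102 + \frac{7}{50}\right)^{2} = \left(\frac{5107}{50}\right)^{2} = \frac{26081449}{2500}$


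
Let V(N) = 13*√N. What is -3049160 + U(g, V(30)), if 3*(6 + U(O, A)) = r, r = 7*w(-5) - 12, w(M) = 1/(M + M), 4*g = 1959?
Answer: -91475107/30 ≈ -3.0492e+6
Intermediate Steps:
g = 1959/4 (g = (¼)*1959 = 1959/4 ≈ 489.75)
w(M) = 1/(2*M)
r = -127/10 (r = 7*((½)/(-5)) - 12 = 7*((½)*(-⅕)) - 12 = 7*(-⅒) - 12 = -7/10 - 12 = -127/10 ≈ -12.700)
U(O, A) = -307/30 (U(O, A) = -6 + (⅓)*(-127/10) = -6 - 127/30 = -307/30)
-3049160 + U(g, V(30)) = -3049160 - 307/30 = -91475107/30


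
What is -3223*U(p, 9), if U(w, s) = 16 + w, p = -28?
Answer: 38676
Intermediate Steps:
-3223*U(p, 9) = -3223*(16 - 28) = -3223*(-12) = 38676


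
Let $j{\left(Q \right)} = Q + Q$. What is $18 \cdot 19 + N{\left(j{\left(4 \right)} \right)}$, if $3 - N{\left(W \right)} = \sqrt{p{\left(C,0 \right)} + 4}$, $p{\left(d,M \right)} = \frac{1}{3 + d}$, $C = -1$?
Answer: $345 - \frac{3 \sqrt{2}}{2} \approx 342.88$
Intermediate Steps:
$j{\left(Q \right)} = 2 Q$
$N{\left(W \right)} = 3 - \frac{3 \sqrt{2}}{2}$ ($N{\left(W \right)} = 3 - \sqrt{\frac{1}{3 - 1} + 4} = 3 - \sqrt{\frac{1}{2} + 4} = 3 - \sqrt{\frac{9}{2}} = 3 - \frac{3 \sqrt{2}}{2}$)
$18 \cdot 19 + N{\left(j{\left(4 \right)} \right)} = 18 \cdot 19 + \left(3 - \frac{3 \sqrt{2}}{2}\right) = 342 + \left(3 - \frac{3 \sqrt{2}}{2}\right) = 345 - \frac{3 \sqrt{2}}{2}$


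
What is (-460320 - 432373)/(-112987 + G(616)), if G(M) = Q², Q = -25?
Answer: 892693/112362 ≈ 7.9448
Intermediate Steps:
G(M) = 625 (G(M) = (-25)² = 625)
(-460320 - 432373)/(-112987 + G(616)) = (-460320 - 432373)/(-112987 + 625) = -892693/(-112362) = -892693*(-1/112362) = 892693/112362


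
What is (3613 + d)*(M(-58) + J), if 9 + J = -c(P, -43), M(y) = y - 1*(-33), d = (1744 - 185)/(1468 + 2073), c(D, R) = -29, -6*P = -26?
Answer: -63975960/3541 ≈ -18067.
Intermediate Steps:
P = 13/3 (P = -⅙*(-26) = 13/3 ≈ 4.3333)
d = 1559/3541 ≈ 0.44027
M(y) = 33 + y (M(y) = y + 33 = 33 + y)
J = 20 (J = -9 - 1*(-29) = -9 + 29 = 20)
(3613 + d)*(M(-58) + J) = (3613 + 1559/3541)*((33 - 58) + 20) = 12795192*(-25 + 20)/3541 = (12795192/3541)*(-5) = -63975960/3541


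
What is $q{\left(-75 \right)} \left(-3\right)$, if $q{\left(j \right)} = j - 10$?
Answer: $255$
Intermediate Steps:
$q{\left(j \right)} = -10 + j$
$q{\left(-75 \right)} \left(-3\right) = \left(-10 - 75\right) \left(-3\right) = \left(-85\right) \left(-3\right) = 255$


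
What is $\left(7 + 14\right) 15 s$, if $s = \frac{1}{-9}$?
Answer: $-35$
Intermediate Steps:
$s = - \frac{1}{9} \approx -0.11111$
$\left(7 + 14\right) 15 s = \left(7 + 14\right) 15 \left(- \frac{1}{9}\right) = 21 \cdot 15 \left(- \frac{1}{9}\right) = 315 \left(- \frac{1}{9}\right) = -35$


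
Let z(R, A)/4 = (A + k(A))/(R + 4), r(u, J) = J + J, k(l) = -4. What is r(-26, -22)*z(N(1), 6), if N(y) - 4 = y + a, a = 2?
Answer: -32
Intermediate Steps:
r(u, J) = 2*J
N(y) = 6 + y (N(y) = 4 + (y + 2) = 4 + (2 + y) = 6 + y)
z(R, A) = 4*(-4 + A)/(4 + R) (z(R, A) = 4*((A - 4)/(R + 4)) = 4*((-4 + A)/(4 + R)) = 4*(-4 + A)/(4 + R))
r(-26, -22)*z(N(1), 6) = (2*(-22))*(4*(-4 + 6)/(4 + (6 + 1))) = -176*2/(4 + 7) = -176*2/11 = -44*8/11 = -32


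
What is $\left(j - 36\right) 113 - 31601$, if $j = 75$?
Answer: $-27194$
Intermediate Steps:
$\left(j - 36\right) 113 - 31601 = \left(75 - 36\right) 113 - 31601 = 39 \cdot 113 - 31601 = 4407 - 31601 = -27194$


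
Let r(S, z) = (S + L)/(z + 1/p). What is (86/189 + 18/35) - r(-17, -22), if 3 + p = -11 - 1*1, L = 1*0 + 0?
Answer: 62221/312795 ≈ 0.19892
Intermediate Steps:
L = 0 (L = 0 + 0 = 0)
p = -15 (p = -3 + (-11 - 1*1) = -3 + (-11 - 1) = -3 - 12 = -15)
r(S, z) = S/(-1/15 + z) (r(S, z) = (S + 0)/(z + 1/(-15)) = S/(z - 1/15) = S/(-1/15 + z))
(86/189 + 18/35) - r(-17, -22) = (86/189 + 18/35) - 15*(-17)/(-1 + 15*(-22)) = (86*(1/189) + 18*(1/35)) - 15*(-17)/(-1 - 330) = (86/189 + 18/35) - 15*(-17)/(-331) = 916/945 - 15*(-17)*(-1)/331 = 916/945 - 1*255/331 = 916/945 - 255/331 = 62221/312795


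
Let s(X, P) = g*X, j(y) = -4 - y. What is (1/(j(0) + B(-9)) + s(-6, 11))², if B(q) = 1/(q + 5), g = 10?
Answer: 1048576/289 ≈ 3628.3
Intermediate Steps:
B(q) = 1/(5 + q)
s(X, P) = 10*X
(1/(j(0) + B(-9)) + s(-6, 11))² = (1/((-4 - 1*0) + 1/(5 - 9)) + 10*(-6))² = (1/((-4 + 0) + 1/(-4)) - 60)² = (1/(-4 - ¼) - 60)² = (1/(-17/4) - 60)² = (-4/17 - 60)² = (-1024/17)² = 1048576/289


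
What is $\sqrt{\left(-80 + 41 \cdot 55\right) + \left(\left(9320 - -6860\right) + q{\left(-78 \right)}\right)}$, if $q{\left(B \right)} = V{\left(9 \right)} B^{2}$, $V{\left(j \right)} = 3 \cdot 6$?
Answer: $\sqrt{127867} \approx 357.58$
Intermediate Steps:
$V{\left(j \right)} = 18$
$q{\left(B \right)} = 18 B^{2}$
$\sqrt{\left(-80 + 41 \cdot 55\right) + \left(\left(9320 - -6860\right) + q{\left(-78 \right)}\right)} = \sqrt{\left(-80 + 41 \cdot 55\right) + \left(\left(9320 - -6860\right) + 18 \left(-78\right)^{2}\right)} = \sqrt{\left(-80 + 2255\right) + \left(\left(9320 + 6860\right) + 18 \cdot 6084\right)} = \sqrt{2175 + \left(16180 + 109512\right)} = \sqrt{2175 + 125692} = \sqrt{127867}$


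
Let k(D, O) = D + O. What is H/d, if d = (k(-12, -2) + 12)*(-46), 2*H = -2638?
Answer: -1319/92 ≈ -14.337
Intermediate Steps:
H = -1319 (H = (1/2)*(-2638) = -1319)
d = 92 (d = ((-12 - 2) + 12)*(-46) = (-14 + 12)*(-46) = -2*(-46) = 92)
H/d = -1319/92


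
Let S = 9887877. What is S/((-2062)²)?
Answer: 9887877/4251844 ≈ 2.3256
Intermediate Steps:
S/((-2062)²) = 9887877/((-2062)²) = 9887877/4251844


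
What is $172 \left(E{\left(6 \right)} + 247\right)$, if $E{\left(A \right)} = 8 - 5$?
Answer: $43000$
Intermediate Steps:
$E{\left(A \right)} = 3$ ($E{\left(A \right)} = 8 - 5 = 3$)
$172 \left(E{\left(6 \right)} + 247\right) = 172 \left(3 + 247\right) = 172 \cdot 250 = 43000$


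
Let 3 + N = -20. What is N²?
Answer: 529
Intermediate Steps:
N = -23 (N = -3 - 20 = -23)
N² = (-23)² = 529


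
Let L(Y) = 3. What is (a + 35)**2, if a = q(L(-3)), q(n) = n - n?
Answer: 1225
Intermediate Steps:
q(n) = 0
a = 0
(a + 35)**2 = (0 + 35)**2 = 35**2 = 1225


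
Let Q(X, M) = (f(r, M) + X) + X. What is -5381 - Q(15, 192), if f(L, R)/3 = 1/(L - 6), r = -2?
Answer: -43285/8 ≈ -5410.6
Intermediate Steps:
f(L, R) = 3/(-6 + L) (f(L, R) = 3/(L - 6) = 3/(-6 + L))
Q(X, M) = -3/8 + 2*X (Q(X, M) = (3/(-6 - 2) + X) + X = (3/(-8) + X) + X = (3*(-⅛) + X) + X = (-3/8 + X) + X = -3/8 + 2*X)
-5381 - Q(15, 192) = -5381 - (-3/8 + 2*15) = -5381 - (-3/8 + 30) = -5381 - 1*237/8 = -5381 - 237/8 = -43285/8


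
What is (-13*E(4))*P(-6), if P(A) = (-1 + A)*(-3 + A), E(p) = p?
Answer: -3276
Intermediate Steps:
(-13*E(4))*P(-6) = (-13*4)*(3 + (-6)² - 4*(-6)) = -52*(3 + 36 + 24) = -52*63 = -3276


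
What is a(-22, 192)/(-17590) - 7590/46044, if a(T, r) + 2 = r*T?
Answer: 5089487/67492830 ≈ 0.075408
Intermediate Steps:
a(T, r) = -2 + T*r (a(T, r) = -2 + r*T = -2 + T*r)
a(-22, 192)/(-17590) - 7590/46044 = (-2 - 22*192)/(-17590) - 7590/46044 = (-2 - 4224)*(-1/17590) - 7590*1/46044 = -4226*(-1/17590) - 1265/7674 = 2113/8795 - 1265/7674 = 5089487/67492830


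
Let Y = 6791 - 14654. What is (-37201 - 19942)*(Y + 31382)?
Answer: -1343946217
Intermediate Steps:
Y = -7863
(-37201 - 19942)*(Y + 31382) = (-37201 - 19942)*(-7863 + 31382) = -57143*23519 = -1343946217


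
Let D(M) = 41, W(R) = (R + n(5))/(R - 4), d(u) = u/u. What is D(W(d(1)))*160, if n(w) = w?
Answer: 6560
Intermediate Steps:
d(u) = 1
W(R) = (5 + R)/(-4 + R) (W(R) = (R + 5)/(R - 4) = (5 + R)/(-4 + R))
D(W(d(1)))*160 = 41*160 = 6560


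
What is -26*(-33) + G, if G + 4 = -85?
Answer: 769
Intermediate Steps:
G = -89 (G = -4 - 85 = -89)
-26*(-33) + G = -26*(-33) - 89 = 858 - 89 = 769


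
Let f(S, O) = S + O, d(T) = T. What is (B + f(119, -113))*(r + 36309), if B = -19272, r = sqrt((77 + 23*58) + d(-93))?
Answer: -699529194 - 19266*sqrt(1318) ≈ -7.0023e+8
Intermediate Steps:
f(S, O) = O + S
r = sqrt(1318) (r = sqrt((77 + 23*58) - 93) = sqrt((77 + 1334) - 93) = sqrt(1411 - 93) = sqrt(1318) ≈ 36.304)
(B + f(119, -113))*(r + 36309) = (-19272 + (-113 + 119))*(sqrt(1318) + 36309) = (-19272 + 6)*(36309 + sqrt(1318)) = -19266*(36309 + sqrt(1318)) = -699529194 - 19266*sqrt(1318)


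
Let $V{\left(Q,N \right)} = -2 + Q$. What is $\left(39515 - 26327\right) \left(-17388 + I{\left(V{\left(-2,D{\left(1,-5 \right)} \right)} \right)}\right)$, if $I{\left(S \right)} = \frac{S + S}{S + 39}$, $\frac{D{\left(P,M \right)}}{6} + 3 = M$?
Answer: $- \frac{1146579792}{5} \approx -2.2932 \cdot 10^{8}$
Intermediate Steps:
$D{\left(P,M \right)} = -18 + 6 M$
$I{\left(S \right)} = \frac{2 S}{39 + S}$
$\left(39515 - 26327\right) \left(-17388 + I{\left(V{\left(-2,D{\left(1,-5 \right)} \right)} \right)}\right) = \left(39515 - 26327\right) \left(-17388 + \frac{2 \left(-2 - 2\right)}{39 - 4}\right) = 13188 \left(-17388 + 2 \left(-4\right) \frac{1}{39 - 4}\right) = 13188 \left(-17388 + 2 \left(-4\right) \frac{1}{35}\right) = 13188 \left(-17388 - \frac{8}{35}\right) = 13188 \left(- \frac{608588}{35}\right) = - \frac{1146579792}{5}$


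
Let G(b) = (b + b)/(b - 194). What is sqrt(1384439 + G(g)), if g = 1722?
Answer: 217*sqrt(4290242)/382 ≈ 1176.6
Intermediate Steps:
G(b) = 2*b/(-194 + b) (G(b) = (2*b)/(-194 + b) = 2*b/(-194 + b))
sqrt(1384439 + G(g)) = sqrt(1384439 + 2*1722/(-194 + 1722)) = sqrt(1384439 + 2*1722/1528) = sqrt(1384439 + 2*1722*(1/1528)) = sqrt(1384439 + 861/382) = sqrt(528856559/382) = 217*sqrt(4290242)/382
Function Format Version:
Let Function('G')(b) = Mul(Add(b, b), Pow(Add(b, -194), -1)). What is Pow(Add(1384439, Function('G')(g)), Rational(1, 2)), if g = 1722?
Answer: Mul(Rational(217, 382), Pow(4290242, Rational(1, 2))) ≈ 1176.6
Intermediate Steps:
Function('G')(b) = Mul(2, b, Pow(Add(-194, b), -1)) (Function('G')(b) = Mul(Mul(2, b), Pow(Add(-194, b), -1)) = Mul(2, b, Pow(Add(-194, b), -1)))
Pow(Add(1384439, Function('G')(g)), Rational(1, 2)) = Pow(Add(1384439, Mul(2, 1722, Pow(Add(-194, 1722), -1))), Rational(1, 2)) = Pow(Add(1384439, Mul(2, 1722, Pow(1528, -1))), Rational(1, 2)) = Pow(Add(1384439, Mul(2, 1722, Rational(1, 1528))), Rational(1, 2)) = Pow(Add(1384439, Rational(861, 382)), Rational(1, 2)) = Pow(Rational(528856559, 382), Rational(1, 2)) = Mul(Rational(217, 382), Pow(4290242, Rational(1, 2)))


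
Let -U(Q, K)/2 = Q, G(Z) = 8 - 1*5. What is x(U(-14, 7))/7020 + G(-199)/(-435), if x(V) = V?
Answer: -148/50895 ≈ -0.0029079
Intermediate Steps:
G(Z) = 3 (G(Z) = 8 - 5 = 3)
U(Q, K) = -2*Q
x(U(-14, 7))/7020 + G(-199)/(-435) = -2*(-14)/7020 + 3/(-435) = 28*(1/7020) + 3*(-1/435) = 7/1755 - 1/145 = -148/50895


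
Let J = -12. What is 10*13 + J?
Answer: 118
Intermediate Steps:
10*13 + J = 10*13 - 12 = 130 - 12 = 118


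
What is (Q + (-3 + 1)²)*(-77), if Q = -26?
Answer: 1694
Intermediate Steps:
(Q + (-3 + 1)²)*(-77) = (-26 + (-3 + 1)²)*(-77) = (-26 + (-2)²)*(-77) = (-26 + 4)*(-77) = -22*(-77) = 1694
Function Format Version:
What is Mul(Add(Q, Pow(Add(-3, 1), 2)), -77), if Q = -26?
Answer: 1694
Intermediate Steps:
Mul(Add(Q, Pow(Add(-3, 1), 2)), -77) = Mul(Add(-26, Pow(Add(-3, 1), 2)), -77) = Mul(Add(-26, Pow(-2, 2)), -77) = Mul(Add(-26, 4), -77) = Mul(-22, -77) = 1694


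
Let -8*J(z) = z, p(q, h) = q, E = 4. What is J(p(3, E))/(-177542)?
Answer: 3/1420336 ≈ 2.1122e-6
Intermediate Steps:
J(z) = -z/8
J(p(3, E))/(-177542) = -⅛*3/(-177542) = -3/8*(-1/177542) = 3/1420336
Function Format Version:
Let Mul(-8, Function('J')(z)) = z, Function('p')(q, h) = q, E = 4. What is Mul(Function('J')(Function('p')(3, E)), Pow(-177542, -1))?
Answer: Rational(3, 1420336) ≈ 2.1122e-6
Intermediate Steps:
Function('J')(z) = Mul(Rational(-1, 8), z)
Mul(Function('J')(Function('p')(3, E)), Pow(-177542, -1)) = Mul(Mul(Rational(-1, 8), 3), Pow(-177542, -1)) = Mul(Rational(-3, 8), Rational(-1, 177542)) = Rational(3, 1420336)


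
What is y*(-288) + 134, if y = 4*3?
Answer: -3322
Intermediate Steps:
y = 12
y*(-288) + 134 = 12*(-288) + 134 = -3456 + 134 = -3322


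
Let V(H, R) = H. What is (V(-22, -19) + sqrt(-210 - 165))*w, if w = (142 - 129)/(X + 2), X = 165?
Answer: -286/167 + 65*I*sqrt(15)/167 ≈ -1.7126 + 1.5074*I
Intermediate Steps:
w = 13/167 (w = (142 - 129)/(165 + 2) = 13/167 ≈ 0.077844)
(V(-22, -19) + sqrt(-210 - 165))*w = (-22 + sqrt(-210 - 165))*(13/167) = (-22 + sqrt(-375))*(13/167) = (-22 + 5*I*sqrt(15))*(13/167) = -286/167 + 65*I*sqrt(15)/167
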